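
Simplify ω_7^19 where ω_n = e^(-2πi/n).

Since ω_7^7 = 1, powers reduce modulo 7.
19 mod 7 = 5
So ω_7^19 = ω_7^5 = e^(-2πi·5/7)

ω_7^19 = ω_7^5 = -0.2225+0.9749i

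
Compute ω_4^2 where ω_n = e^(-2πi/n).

ω_4^2 = e^(-2πi·2/4)
= cos(-2π·2/4) + i·sin(-2π·2/4)
= cos(-4π/4) + i·sin(-4π/4)

ω_4^2 = cos(-4π/4) + i·sin(-4π/4) = -1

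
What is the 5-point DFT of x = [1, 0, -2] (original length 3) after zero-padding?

Original 3-point DFT: [-1, 2.0000-1.7321i, 2.0000+1.7321i]
Zero-padded 5-point DFT provides frequency interpolation.

DFT_5([x, 0, ...]) = [-1, 2.6180+1.1756i, 0.3820-1.9021i, 0.3820+1.9021i, 2.6180-1.1756i]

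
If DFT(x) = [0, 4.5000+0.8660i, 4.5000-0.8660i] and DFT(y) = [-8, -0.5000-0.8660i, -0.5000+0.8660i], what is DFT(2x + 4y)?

By linearity: DFT(2x + 4y) = 2·DFT(x) + 4·DFT(y)
= 2·[0, 4.5000+0.8660i, 4.5000-0.8660i] + 4·[-8, -0.5000-0.8660i, -0.5000+0.8660i]

Computing element-wise:
Z[0] = 2·(0) + 4·(-8) = -32
Z[1] = 2·(4.5000+0.8660i) + 4·(-0.5000-0.8660i) = 7.0000-1.7320i
Z[2] = 2·(4.5000-0.8660i) + 4·(-0.5000+0.8660i) = 7.0000+1.7320i

DFT(2x + 4y) = 2·X + 4·Y = [-32, 7.0000-1.7320i, 7.0000+1.7320i]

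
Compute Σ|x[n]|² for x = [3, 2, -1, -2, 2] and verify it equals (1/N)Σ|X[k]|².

Time domain:
Σ|x[n]|² = |3|² + |2|² + |-1|² + |-2|² + |2|² = 22.0000

Frequency domain:
(1/5)Σ|X[k]|² = (1/5)(|4|² + |6.6631-0.5878i|² + |-1.1631+0.9511i|² + |-1.1631-0.9511i|² + |6.6631+0.5878i|²) = (1/5)·110.0000 = 22.0000

Both sides agree, confirming Parseval's theorem.

Σ|x[n]|² = (1/N)Σ|X[k]|² = 22.0000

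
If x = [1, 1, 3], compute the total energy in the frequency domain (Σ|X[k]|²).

Parseval: Σ|x[n]|² = (1/N)Σ|X[k]|², so Σ|X[k]|² = N·Σ|x[n]|² = 3·11.0000

Σ|X[k]|² = N·Σ|x[n]|² = 3·11.0000 = 33.0000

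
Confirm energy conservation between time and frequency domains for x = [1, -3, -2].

Time domain:
Σ|x[n]|² = |1|² + |-3|² + |-2|² = 14.0000

Frequency domain:
(1/3)Σ|X[k]|² = (1/3)(|-4|² + |3.5000+0.8660i|² + |3.5000-0.8660i|²) = (1/3)·42.0000 = 14.0000

Both sides agree, confirming Parseval's theorem.

Σ|x[n]|² = (1/N)Σ|X[k]|² = 14.0000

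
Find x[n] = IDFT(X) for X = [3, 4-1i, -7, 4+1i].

x[n] = (1/4) Σ(k=0 to 3) X[k] · e^(2πikn/4)

Computing each x[n]:
x[0] = 1
x[1] = 3
x[2] = -3
x[3] = 2

x = [1, 3, -3, 2]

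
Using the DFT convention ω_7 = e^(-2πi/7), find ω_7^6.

ω_7^6 = e^(-2πi·6/7)
= cos(-2π·6/7) + i·sin(-2π·6/7)
= cos(-12π/7) + i·sin(-12π/7)

ω_7^6 = cos(-12π/7) + i·sin(-12π/7) = 0.6235+0.7818i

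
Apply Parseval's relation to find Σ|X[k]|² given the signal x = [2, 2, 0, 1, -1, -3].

Parseval: Σ|x[n]|² = (1/N)Σ|X[k]|², so Σ|X[k]|² = N·Σ|x[n]|² = 6·19.0000

Σ|X[k]|² = N·Σ|x[n]|² = 6·19.0000 = 114.0000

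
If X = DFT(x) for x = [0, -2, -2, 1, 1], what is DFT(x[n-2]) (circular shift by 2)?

Time shift by 2: X_shifted[k] = ω_5^(2k) · X[k]
Shifted x = [1, 1, 0, -2, -2]

DFT(x[n-2]) = [-2, 2.3090-4.0287i, 1.1910+0.1388i, 1.1910-0.1388i, 2.3090+4.0287i]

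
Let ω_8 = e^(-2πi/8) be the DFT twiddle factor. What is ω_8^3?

ω_8^3 = e^(-2πi·3/8)
= cos(-2π·3/8) + i·sin(-2π·3/8)
= cos(-6π/8) + i·sin(-6π/8)

ω_8^3 = cos(-6π/8) + i·sin(-6π/8) = -0.7071-0.7071i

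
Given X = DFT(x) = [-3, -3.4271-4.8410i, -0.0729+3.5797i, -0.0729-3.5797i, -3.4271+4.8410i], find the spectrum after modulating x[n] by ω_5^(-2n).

Modulation property: DFT(ω_5^(-2n)·x[n]) = X[(k-2) mod 5], so circularly shift X by 2 positions.

X[k-2] = [-0.0729-3.5797i, -3.4271+4.8410i, -3, -3.4271-4.8410i, -0.0729+3.5797i]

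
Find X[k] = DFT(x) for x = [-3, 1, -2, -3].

X[k] = Σ(n=0 to 3) x[n] · ω_4^(nk)
where ω_4 = e^(-2πi/4)

Computing each X[k]:
X[0] = -7
X[1] = -1-4i
X[2] = -3
X[3] = -1+4i

X = [-7, -1-4i, -3, -1+4i]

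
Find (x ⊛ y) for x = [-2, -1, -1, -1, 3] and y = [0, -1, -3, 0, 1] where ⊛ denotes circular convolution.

(x ⊛ y)[n] = Σ(m=0 to 4) x[m] · y[(n-m) mod 5]

Computing each output sample:
(x ⊛ y)[0] = -1
(x ⊛ y)[1] = -8
(x ⊛ y)[2] = 6
(x ⊛ y)[3] = 7
(x ⊛ y)[4] = 2

x ⊛ y = [-1, -8, 6, 7, 2]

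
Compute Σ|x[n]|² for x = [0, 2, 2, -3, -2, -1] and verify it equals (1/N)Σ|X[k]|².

Time domain:
Σ|x[n]|² = |0|² + |2|² + |2|² + |-3|² + |-2|² + |-1|² = 22.0000

Frequency domain:
(1/6)Σ|X[k]|² = (1/6)(|-2|² + |3.5000-6.0622i|² + |-3.5000+0.8660i|² + |2|² + |-3.5000-0.8660i|² + |3.5000+6.0622i|²) = (1/6)·132.0000 = 22.0000

Both sides agree, confirming Parseval's theorem.

Σ|x[n]|² = (1/N)Σ|X[k]|² = 22.0000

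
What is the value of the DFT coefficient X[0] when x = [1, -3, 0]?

X[0] = Σ(n=0 to 2) x[n] · ω_3^0 = Σ x[n]
= (1) + (-3) + (0)

X[0] = -2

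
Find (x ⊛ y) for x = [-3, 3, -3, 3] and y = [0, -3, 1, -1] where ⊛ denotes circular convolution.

(x ⊛ y)[n] = Σ(m=0 to 3) x[m] · y[(n-m) mod 4]

Computing each output sample:
(x ⊛ y)[0] = -15
(x ⊛ y)[1] = 15
(x ⊛ y)[2] = -15
(x ⊛ y)[3] = 15

x ⊛ y = [-15, 15, -15, 15]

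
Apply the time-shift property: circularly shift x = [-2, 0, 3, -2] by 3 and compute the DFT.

Time shift by 3: X_shifted[k] = ω_4^(3k) · X[k]
Shifted x = [0, 3, -2, -2]

DFT(x[n-3]) = [-1, 2-5i, -3, 2+5i]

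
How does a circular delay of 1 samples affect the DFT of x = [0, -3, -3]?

Time shift by 1: X_shifted[k] = ω_3^(1k) · X[k]
Shifted x = [-3, 0, -3]

DFT(x[n-1]) = [-6, -1.5000-2.5981i, -1.5000+2.5981i]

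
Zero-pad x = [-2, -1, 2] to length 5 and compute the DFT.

Original 3-point DFT: [-1, -2.5000+2.5981i, -2.5000-2.5981i]
Zero-padded 5-point DFT provides frequency interpolation.

DFT_5([x, 0, ...]) = [-1, -3.9271-0.2245i, -0.5729+2.4899i, -0.5729-2.4899i, -3.9271+0.2245i]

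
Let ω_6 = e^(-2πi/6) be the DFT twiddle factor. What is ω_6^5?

ω_6^5 = e^(-2πi·5/6)
= cos(-2π·5/6) + i·sin(-2π·5/6)
= cos(-10π/6) + i·sin(-10π/6)

ω_6^5 = cos(-10π/6) + i·sin(-10π/6) = 0.5000+0.8660i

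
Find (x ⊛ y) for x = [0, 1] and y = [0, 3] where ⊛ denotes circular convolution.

(x ⊛ y)[n] = Σ(m=0 to 1) x[m] · y[(n-m) mod 2]

Computing each output sample:
(x ⊛ y)[0] = 3
(x ⊛ y)[1] = 0

x ⊛ y = [3, 0]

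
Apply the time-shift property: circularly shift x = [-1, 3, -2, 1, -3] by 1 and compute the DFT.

Time shift by 1: X_shifted[k] = ω_5^(1k) · X[k]
Shifted x = [-3, -1, 3, -2, 1]

DFT(x[n-1]) = [-2, -3.8090-1.0368i, -2.6910+5.9309i, -2.6910-5.9309i, -3.8090+1.0368i]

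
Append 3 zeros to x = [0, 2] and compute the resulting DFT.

Original 2-point DFT: [2, -2]
Zero-padded 5-point DFT provides frequency interpolation.

DFT_5([x, 0, ...]) = [2, 0.6180-1.9021i, -1.6180-1.1756i, -1.6180+1.1756i, 0.6180+1.9021i]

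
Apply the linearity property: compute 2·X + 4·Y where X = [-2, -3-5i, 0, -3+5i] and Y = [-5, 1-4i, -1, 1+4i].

By linearity: DFT(2x + 4y) = 2·DFT(x) + 4·DFT(y)
= 2·[-2, -3-5i, 0, -3+5i] + 4·[-5, 1-4i, -1, 1+4i]

Computing element-wise:
Z[0] = 2·(-2) + 4·(-5) = -24
Z[1] = 2·(-3-5i) + 4·(1-4i) = -2-26i
Z[2] = 2·(0) + 4·(-1) = -4
Z[3] = 2·(-3+5i) + 4·(1+4i) = -2+26i

DFT(2x + 4y) = 2·X + 4·Y = [-24, -2-26i, -4, -2+26i]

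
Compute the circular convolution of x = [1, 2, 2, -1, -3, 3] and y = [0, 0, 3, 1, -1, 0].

(x ⊛ y)[n] = Σ(m=0 to 5) x[m] · y[(n-m) mod 6]

Computing each output sample:
(x ⊛ y)[0] = -12
(x ⊛ y)[1] = 7
(x ⊛ y)[2] = 9
(x ⊛ y)[3] = 4
(x ⊛ y)[4] = 7
(x ⊛ y)[5] = -3

x ⊛ y = [-12, 7, 9, 4, 7, -3]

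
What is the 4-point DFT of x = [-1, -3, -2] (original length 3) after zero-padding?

Original 3-point DFT: [-6, 1.5000+0.8660i, 1.5000-0.8660i]
Zero-padded 4-point DFT provides frequency interpolation.

DFT_4([x, 0, ...]) = [-6, 1+3i, 0, 1-3i]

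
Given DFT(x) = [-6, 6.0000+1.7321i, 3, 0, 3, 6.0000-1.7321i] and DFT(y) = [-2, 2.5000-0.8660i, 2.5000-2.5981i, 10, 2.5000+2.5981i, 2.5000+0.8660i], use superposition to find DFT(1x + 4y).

By linearity: DFT(1x + 4y) = 1·DFT(x) + 4·DFT(y)
= 1·[-6, 6.0000+1.7321i, 3, 0, 3, 6.0000-1.7321i] + 4·[-2, 2.5000-0.8660i, 2.5000-2.5981i, 10, 2.5000+2.5981i, 2.5000+0.8660i]

Computing element-wise:
Z[0] = 1·(-6) + 4·(-2) = -14
Z[1] = 1·(6.0000+1.7321i) + 4·(2.5000-0.8660i) = 16.0000-1.7319i
Z[2] = 1·(3) + 4·(2.5000-2.5981i) = 13.0000-10.3924i
Z[3] = 1·(0) + 4·(10) = 40
Z[4] = 1·(3) + 4·(2.5000+2.5981i) = 13.0000+10.3924i
Z[5] = 1·(6.0000-1.7321i) + 4·(2.5000+0.8660i) = 16.0000+1.7319i

DFT(1x + 4y) = 1·X + 4·Y = [-14, 16.0000-1.7319i, 13.0000-10.3924i, 40, 13.0000+10.3924i, 16.0000+1.7319i]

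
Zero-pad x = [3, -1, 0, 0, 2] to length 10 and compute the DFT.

Original 5-point DFT: [4, 3.3090+2.8532i, 2.1910+1.7634i, 2.1910-1.7634i, 3.3090-2.8532i]
Zero-padded 10-point DFT provides frequency interpolation.

DFT_10([x, 0, ...]) = [4, 0.5729-0.5878i, 3.3090+2.8532i, 3.9271-0.9511i, 2.1910+1.7634i, 6, 2.1910-1.7634i, 3.9271+0.9511i, 3.3090-2.8532i, 0.5729+0.5878i]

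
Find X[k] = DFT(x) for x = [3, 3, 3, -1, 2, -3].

X[k] = Σ(n=0 to 5) x[n] · ω_6^(nk)
where ω_6 = e^(-2πi/6)

Computing each X[k]:
X[0] = 7
X[1] = 1.5000-6.0622i
X[2] = -0.5000-4.3301i
X[3] = 9
X[4] = -0.5000+4.3301i
X[5] = 1.5000+6.0622i

X = [7, 1.5000-6.0622i, -0.5000-4.3301i, 9, -0.5000+4.3301i, 1.5000+6.0622i]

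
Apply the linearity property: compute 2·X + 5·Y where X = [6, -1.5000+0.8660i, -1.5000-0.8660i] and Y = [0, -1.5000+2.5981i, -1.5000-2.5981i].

By linearity: DFT(2x + 5y) = 2·DFT(x) + 5·DFT(y)
= 2·[6, -1.5000+0.8660i, -1.5000-0.8660i] + 5·[0, -1.5000+2.5981i, -1.5000-2.5981i]

Computing element-wise:
Z[0] = 2·(6) + 5·(0) = 12
Z[1] = 2·(-1.5000+0.8660i) + 5·(-1.5000+2.5981i) = -10.5000+14.7225i
Z[2] = 2·(-1.5000-0.8660i) + 5·(-1.5000-2.5981i) = -10.5000-14.7225i

DFT(2x + 5y) = 2·X + 5·Y = [12, -10.5000+14.7225i, -10.5000-14.7225i]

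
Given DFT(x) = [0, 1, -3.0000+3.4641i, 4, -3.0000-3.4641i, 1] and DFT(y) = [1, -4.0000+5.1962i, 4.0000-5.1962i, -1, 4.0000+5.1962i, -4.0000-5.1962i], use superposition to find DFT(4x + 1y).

By linearity: DFT(4x + 1y) = 4·DFT(x) + 1·DFT(y)
= 4·[0, 1, -3.0000+3.4641i, 4, -3.0000-3.4641i, 1] + 1·[1, -4.0000+5.1962i, 4.0000-5.1962i, -1, 4.0000+5.1962i, -4.0000-5.1962i]

Computing element-wise:
Z[0] = 4·(0) + 1·(1) = 1
Z[1] = 4·(1) + 1·(-4.0000+5.1962i) = 5.1962i
Z[2] = 4·(-3.0000+3.4641i) + 1·(4.0000-5.1962i) = -8.0000+8.6602i
Z[3] = 4·(4) + 1·(-1) = 15
Z[4] = 4·(-3.0000-3.4641i) + 1·(4.0000+5.1962i) = -8.0000-8.6602i
Z[5] = 4·(1) + 1·(-4.0000-5.1962i) = -5.1962i

DFT(4x + 1y) = 4·X + 1·Y = [1, 5.1962i, -8.0000+8.6602i, 15, -8.0000-8.6602i, -5.1962i]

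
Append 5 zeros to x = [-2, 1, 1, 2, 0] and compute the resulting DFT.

Original 5-point DFT: [2, -4.1180-0.3633i, -1.8820-1.5388i, -1.8820+1.5388i, -4.1180+0.3633i]
Zero-padded 10-point DFT provides frequency interpolation.

DFT_10([x, 0, ...]) = [2, -1.5000-3.4410i, -4.1180-0.3633i, -1.5000+0.8123i, -1.8820-1.5388i, -4, -1.8820+1.5388i, -1.5000-0.8123i, -4.1180+0.3633i, -1.5000+3.4410i]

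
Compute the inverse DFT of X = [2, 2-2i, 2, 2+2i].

x[n] = (1/4) Σ(k=0 to 3) X[k] · e^(2πikn/4)

Computing each x[n]:
x[0] = 2
x[1] = 1
x[2] = 0
x[3] = -1

x = [2, 1, 0, -1]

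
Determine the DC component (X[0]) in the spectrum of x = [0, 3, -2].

X[0] = Σ(n=0 to 2) x[n] · ω_3^0 = Σ x[n]
= (0) + (3) + (-2)

X[0] = 1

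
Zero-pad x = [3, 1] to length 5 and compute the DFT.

Original 2-point DFT: [4, 2]
Zero-padded 5-point DFT provides frequency interpolation.

DFT_5([x, 0, ...]) = [4, 3.3090-0.9511i, 2.1910-0.5878i, 2.1910+0.5878i, 3.3090+0.9511i]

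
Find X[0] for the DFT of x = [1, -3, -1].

X[0] = Σ(n=0 to 2) x[n] · ω_3^0 = Σ x[n]
= (1) + (-3) + (-1)

X[0] = -3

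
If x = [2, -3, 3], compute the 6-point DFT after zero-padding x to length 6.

Original 3-point DFT: [2, 2.0000+5.1962i, 2.0000-5.1962i]
Zero-padded 6-point DFT provides frequency interpolation.

DFT_6([x, 0, ...]) = [2, -1, 2.0000+5.1962i, 8, 2.0000-5.1962i, -1]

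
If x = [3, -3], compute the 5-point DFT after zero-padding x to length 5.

Original 2-point DFT: [0, 6]
Zero-padded 5-point DFT provides frequency interpolation.

DFT_5([x, 0, ...]) = [0, 2.0729+2.8532i, 5.4271+1.7634i, 5.4271-1.7634i, 2.0729-2.8532i]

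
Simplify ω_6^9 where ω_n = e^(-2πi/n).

Since ω_6^6 = 1, powers reduce modulo 6.
9 mod 6 = 3
So ω_6^9 = ω_6^3 = e^(-2πi·3/6)

ω_6^9 = ω_6^3 = -1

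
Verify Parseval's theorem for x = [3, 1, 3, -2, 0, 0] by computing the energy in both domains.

Time domain:
Σ|x[n]|² = |3|² + |1|² + |3|² + |-2|² + |0|² + |0|² = 23.0000

Frequency domain:
(1/6)Σ|X[k]|² = (1/6)(|5|² + |4.0000-3.4641i|² + |-1.0000+1.7321i|² + |7|² + |-1.0000-1.7321i|² + |4.0000+3.4641i|²) = (1/6)·138.0000 = 23.0000

Both sides agree, confirming Parseval's theorem.

Σ|x[n]|² = (1/N)Σ|X[k]|² = 23.0000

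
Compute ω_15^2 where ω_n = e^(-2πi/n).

ω_15^2 = e^(-2πi·2/15)
= cos(-2π·2/15) + i·sin(-2π·2/15)
= cos(-4π/15) + i·sin(-4π/15)

ω_15^2 = cos(-4π/15) + i·sin(-4π/15) = 0.6691-0.7431i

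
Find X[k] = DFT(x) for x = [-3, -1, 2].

X[k] = Σ(n=0 to 2) x[n] · ω_3^(nk)
where ω_3 = e^(-2πi/3)

Computing each X[k]:
X[0] = -2
X[1] = -3.5000+2.5981i
X[2] = -3.5000-2.5981i

X = [-2, -3.5000+2.5981i, -3.5000-2.5981i]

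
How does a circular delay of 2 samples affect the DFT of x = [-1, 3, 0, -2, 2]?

Time shift by 2: X_shifted[k] = ω_5^(2k) · X[k]
Shifted x = [-2, 2, -1, 3, 0]

DFT(x[n-2]) = [2, -3.0000+0.4490i, -3.0000-4.9798i, -3.0000+4.9798i, -3.0000-0.4490i]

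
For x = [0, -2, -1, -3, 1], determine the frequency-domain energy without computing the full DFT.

Parseval: Σ|x[n]|² = (1/N)Σ|X[k]|², so Σ|X[k]|² = N·Σ|x[n]|² = 5·15.0000

Σ|X[k]|² = N·Σ|x[n]|² = 5·15.0000 = 75.0000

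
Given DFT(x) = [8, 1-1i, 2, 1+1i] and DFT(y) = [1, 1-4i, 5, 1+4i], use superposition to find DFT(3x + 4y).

By linearity: DFT(3x + 4y) = 3·DFT(x) + 4·DFT(y)
= 3·[8, 1-1i, 2, 1+1i] + 4·[1, 1-4i, 5, 1+4i]

Computing element-wise:
Z[0] = 3·(8) + 4·(1) = 28
Z[1] = 3·(1-1i) + 4·(1-4i) = 7-19i
Z[2] = 3·(2) + 4·(5) = 26
Z[3] = 3·(1+1i) + 4·(1+4i) = 7+19i

DFT(3x + 4y) = 3·X + 4·Y = [28, 7-19i, 26, 7+19i]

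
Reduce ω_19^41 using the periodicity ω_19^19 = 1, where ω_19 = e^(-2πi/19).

Since ω_19^19 = 1, powers reduce modulo 19.
41 mod 19 = 3
So ω_19^41 = ω_19^3 = e^(-2πi·3/19)

ω_19^41 = ω_19^3 = 0.5469-0.8372i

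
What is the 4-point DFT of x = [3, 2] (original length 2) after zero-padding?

Original 2-point DFT: [5, 1]
Zero-padded 4-point DFT provides frequency interpolation.

DFT_4([x, 0, ...]) = [5, 3-2i, 1, 3+2i]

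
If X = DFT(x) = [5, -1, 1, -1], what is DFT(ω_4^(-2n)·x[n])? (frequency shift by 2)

Modulation property: DFT(ω_4^(-2n)·x[n]) = X[(k-2) mod 4], so circularly shift X by 2 positions.

X[k-2] = [1, -1, 5, -1]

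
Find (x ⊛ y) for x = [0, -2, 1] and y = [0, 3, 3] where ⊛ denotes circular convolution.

(x ⊛ y)[n] = Σ(m=0 to 2) x[m] · y[(n-m) mod 3]

Computing each output sample:
(x ⊛ y)[0] = -3
(x ⊛ y)[1] = 3
(x ⊛ y)[2] = -6

x ⊛ y = [-3, 3, -6]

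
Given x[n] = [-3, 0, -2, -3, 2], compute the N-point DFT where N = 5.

X[k] = Σ(n=0 to 4) x[n] · ω_5^(nk)
where ω_5 = e^(-2πi/5)

Computing each X[k]:
X[0] = -6
X[1] = 1.6631+1.3143i
X[2] = -6.1631+2.1266i
X[3] = -6.1631-2.1266i
X[4] = 1.6631-1.3143i

X = [-6, 1.6631+1.3143i, -6.1631+2.1266i, -6.1631-2.1266i, 1.6631-1.3143i]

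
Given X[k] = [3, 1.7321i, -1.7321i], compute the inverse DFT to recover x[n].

x[n] = (1/3) Σ(k=0 to 2) X[k] · e^(2πikn/3)

Computing each x[n]:
x[0] = 1
x[1] = 0
x[2] = 2

x = [1, 0, 2]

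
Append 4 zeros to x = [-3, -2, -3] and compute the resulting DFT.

Original 3-point DFT: [-8, -0.5000-0.8660i, -0.5000+0.8660i]
Zero-padded 7-point DFT provides frequency interpolation.

DFT_7([x, 0, ...]) = [-8, -3.5794+4.4884i, 0.1479+0.6482i, -3.0685-1.4777i, -3.0685+1.4777i, 0.1479-0.6482i, -3.5794-4.4884i]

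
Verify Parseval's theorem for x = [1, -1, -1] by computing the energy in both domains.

Time domain:
Σ|x[n]|² = |1|² + |-1|² + |-1|² = 3.0000

Frequency domain:
(1/3)Σ|X[k]|² = (1/3)(|-1|² + |2|² + |2|²) = (1/3)·9.0000 = 3.0000

Both sides agree, confirming Parseval's theorem.

Σ|x[n]|² = (1/N)Σ|X[k]|² = 3.0000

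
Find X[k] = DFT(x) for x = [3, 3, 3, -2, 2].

X[k] = Σ(n=0 to 4) x[n] · ω_5^(nk)
where ω_5 = e^(-2πi/5)

Computing each X[k]:
X[0] = 9
X[1] = 3.7361-3.8900i
X[2] = -0.7361+4.1675i
X[3] = -0.7361-4.1675i
X[4] = 3.7361+3.8900i

X = [9, 3.7361-3.8900i, -0.7361+4.1675i, -0.7361-4.1675i, 3.7361+3.8900i]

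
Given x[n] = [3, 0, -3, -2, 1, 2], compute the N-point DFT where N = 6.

X[k] = Σ(n=0 to 5) x[n] · ω_6^(nk)
where ω_6 = e^(-2πi/6)

Computing each X[k]:
X[0] = 1
X[1] = 7.0000+5.1962i
X[2] = 1.0000-1.7321i
X[3] = 1
X[4] = 1.0000+1.7321i
X[5] = 7.0000-5.1962i

X = [1, 7.0000+5.1962i, 1.0000-1.7321i, 1, 1.0000+1.7321i, 7.0000-5.1962i]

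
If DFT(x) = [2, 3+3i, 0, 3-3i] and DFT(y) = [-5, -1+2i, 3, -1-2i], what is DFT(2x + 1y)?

By linearity: DFT(2x + 1y) = 2·DFT(x) + 1·DFT(y)
= 2·[2, 3+3i, 0, 3-3i] + 1·[-5, -1+2i, 3, -1-2i]

Computing element-wise:
Z[0] = 2·(2) + 1·(-5) = -1
Z[1] = 2·(3+3i) + 1·(-1+2i) = 5+8i
Z[2] = 2·(0) + 1·(3) = 3
Z[3] = 2·(3-3i) + 1·(-1-2i) = 5-8i

DFT(2x + 1y) = 2·X + 1·Y = [-1, 5+8i, 3, 5-8i]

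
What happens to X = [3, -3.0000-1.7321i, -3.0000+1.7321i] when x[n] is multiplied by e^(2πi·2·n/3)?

Modulation property: DFT(ω_3^(-2n)·x[n]) = X[(k-2) mod 3], so circularly shift X by 2 positions.

X[k-2] = [-3.0000-1.7321i, -3.0000+1.7321i, 3]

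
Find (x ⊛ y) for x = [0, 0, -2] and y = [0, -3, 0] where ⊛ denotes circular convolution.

(x ⊛ y)[n] = Σ(m=0 to 2) x[m] · y[(n-m) mod 3]

Computing each output sample:
(x ⊛ y)[0] = 6
(x ⊛ y)[1] = 0
(x ⊛ y)[2] = 0

x ⊛ y = [6, 0, 0]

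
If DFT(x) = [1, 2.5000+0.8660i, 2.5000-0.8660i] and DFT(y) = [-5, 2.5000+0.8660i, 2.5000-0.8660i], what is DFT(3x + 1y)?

By linearity: DFT(3x + 1y) = 3·DFT(x) + 1·DFT(y)
= 3·[1, 2.5000+0.8660i, 2.5000-0.8660i] + 1·[-5, 2.5000+0.8660i, 2.5000-0.8660i]

Computing element-wise:
Z[0] = 3·(1) + 1·(-5) = -2
Z[1] = 3·(2.5000+0.8660i) + 1·(2.5000+0.8660i) = 10.0000+3.4640i
Z[2] = 3·(2.5000-0.8660i) + 1·(2.5000-0.8660i) = 10.0000-3.4640i

DFT(3x + 1y) = 3·X + 1·Y = [-2, 10.0000+3.4640i, 10.0000-3.4640i]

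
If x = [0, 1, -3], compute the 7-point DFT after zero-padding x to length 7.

Original 3-point DFT: [-2, 1.0000-3.4641i, 1.0000+3.4641i]
Zero-padded 7-point DFT provides frequency interpolation.

DFT_7([x, 0, ...]) = [-2, 1.2911+2.1430i, 2.4804-2.2766i, -2.7714-2.7794i, -2.7714+2.7794i, 2.4804+2.2766i, 1.2911-2.1430i]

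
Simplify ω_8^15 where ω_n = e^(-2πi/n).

Since ω_8^8 = 1, powers reduce modulo 8.
15 mod 8 = 7
So ω_8^15 = ω_8^7 = e^(-2πi·7/8)

ω_8^15 = ω_8^7 = 0.7071+0.7071i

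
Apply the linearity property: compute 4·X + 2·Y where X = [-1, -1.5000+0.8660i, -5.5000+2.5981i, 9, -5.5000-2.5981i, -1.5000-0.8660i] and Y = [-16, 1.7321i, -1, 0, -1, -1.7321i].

By linearity: DFT(4x + 2y) = 4·DFT(x) + 2·DFT(y)
= 4·[-1, -1.5000+0.8660i, -5.5000+2.5981i, 9, -5.5000-2.5981i, -1.5000-0.8660i] + 2·[-16, 1.7321i, -1, 0, -1, -1.7321i]

Computing element-wise:
Z[0] = 4·(-1) + 2·(-16) = -36
Z[1] = 4·(-1.5000+0.8660i) + 2·(1.7321i) = -6.0000+6.9282i
Z[2] = 4·(-5.5000+2.5981i) + 2·(-1) = -24.0000+10.3924i
Z[3] = 4·(9) + 2·(0) = 36
Z[4] = 4·(-5.5000-2.5981i) + 2·(-1) = -24.0000-10.3924i
Z[5] = 4·(-1.5000-0.8660i) + 2·(-1.7321i) = -6.0000-6.9282i

DFT(4x + 2y) = 4·X + 2·Y = [-36, -6.0000+6.9282i, -24.0000+10.3924i, 36, -24.0000-10.3924i, -6.0000-6.9282i]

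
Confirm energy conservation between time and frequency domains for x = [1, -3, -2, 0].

Time domain:
Σ|x[n]|² = |1|² + |-3|² + |-2|² + |0|² = 14.0000

Frequency domain:
(1/4)Σ|X[k]|² = (1/4)(|-4|² + |3+3i|² + |2|² + |3-3i|²) = (1/4)·56.0000 = 14.0000

Both sides agree, confirming Parseval's theorem.

Σ|x[n]|² = (1/N)Σ|X[k]|² = 14.0000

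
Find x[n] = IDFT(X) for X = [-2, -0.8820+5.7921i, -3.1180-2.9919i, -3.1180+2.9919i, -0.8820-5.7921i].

x[n] = (1/5) Σ(k=0 to 4) X[k] · e^(2πikn/5)

Computing each x[n]:
x[0] = -2
x[1] = -1
x[2] = -3
x[3] = 2
x[4] = 2

x = [-2, -1, -3, 2, 2]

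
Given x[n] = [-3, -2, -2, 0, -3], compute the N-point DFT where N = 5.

X[k] = Σ(n=0 to 4) x[n] · ω_5^(nk)
where ω_5 = e^(-2πi/5)

Computing each X[k]:
X[0] = -10
X[1] = -2.9271+0.2245i
X[2] = 0.4271-2.4899i
X[3] = 0.4271+2.4899i
X[4] = -2.9271-0.2245i

X = [-10, -2.9271+0.2245i, 0.4271-2.4899i, 0.4271+2.4899i, -2.9271-0.2245i]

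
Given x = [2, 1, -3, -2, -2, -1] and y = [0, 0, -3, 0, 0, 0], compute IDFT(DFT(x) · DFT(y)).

(x ⊛ y)[n] = Σ(m=0 to 5) x[m] · y[(n-m) mod 6]

Computing each output sample:
(x ⊛ y)[0] = 6
(x ⊛ y)[1] = 3
(x ⊛ y)[2] = -6
(x ⊛ y)[3] = -3
(x ⊛ y)[4] = 9
(x ⊛ y)[5] = 6

x ⊛ y = [6, 3, -6, -3, 9, 6]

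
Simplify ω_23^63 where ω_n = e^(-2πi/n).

Since ω_23^23 = 1, powers reduce modulo 23.
63 mod 23 = 17
So ω_23^63 = ω_23^17 = e^(-2πi·17/23)

ω_23^63 = ω_23^17 = -0.0682+0.9977i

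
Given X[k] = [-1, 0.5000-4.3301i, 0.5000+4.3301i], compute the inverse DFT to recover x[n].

x[n] = (1/3) Σ(k=0 to 2) X[k] · e^(2πikn/3)

Computing each x[n]:
x[0] = 0
x[1] = 2
x[2] = -3

x = [0, 2, -3]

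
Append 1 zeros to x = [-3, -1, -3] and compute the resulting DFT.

Original 3-point DFT: [-7, -1.0000-1.7321i, -1.0000+1.7321i]
Zero-padded 4-point DFT provides frequency interpolation.

DFT_4([x, 0, ...]) = [-7, 1i, -5, -1i]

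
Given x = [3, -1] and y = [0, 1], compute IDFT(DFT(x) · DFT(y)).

(x ⊛ y)[n] = Σ(m=0 to 1) x[m] · y[(n-m) mod 2]

Computing each output sample:
(x ⊛ y)[0] = -1
(x ⊛ y)[1] = 3

x ⊛ y = [-1, 3]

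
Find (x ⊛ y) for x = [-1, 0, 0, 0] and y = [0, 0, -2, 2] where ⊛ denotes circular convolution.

(x ⊛ y)[n] = Σ(m=0 to 3) x[m] · y[(n-m) mod 4]

Computing each output sample:
(x ⊛ y)[0] = 0
(x ⊛ y)[1] = 0
(x ⊛ y)[2] = 2
(x ⊛ y)[3] = -2

x ⊛ y = [0, 0, 2, -2]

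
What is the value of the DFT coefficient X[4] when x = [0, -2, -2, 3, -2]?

X[4] = Σ(n=0 to 4) x[n] · ω_5^(4n) where ω_5 = e^(-2πi/5)
= (0)·ω_5^0 + (-2)·ω_5^4 + (-2)·ω_5^8 + (3)·ω_5^12 + (-2)·ω_5^16

X[4] = -2.0451-2.9389i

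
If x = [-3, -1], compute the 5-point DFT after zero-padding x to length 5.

Original 2-point DFT: [-4, -2]
Zero-padded 5-point DFT provides frequency interpolation.

DFT_5([x, 0, ...]) = [-4, -3.3090+0.9511i, -2.1910+0.5878i, -2.1910-0.5878i, -3.3090-0.9511i]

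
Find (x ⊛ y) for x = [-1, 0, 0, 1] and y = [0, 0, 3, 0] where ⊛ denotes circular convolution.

(x ⊛ y)[n] = Σ(m=0 to 3) x[m] · y[(n-m) mod 4]

Computing each output sample:
(x ⊛ y)[0] = 0
(x ⊛ y)[1] = 3
(x ⊛ y)[2] = -3
(x ⊛ y)[3] = 0

x ⊛ y = [0, 3, -3, 0]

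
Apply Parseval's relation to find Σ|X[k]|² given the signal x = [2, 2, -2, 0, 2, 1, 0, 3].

Parseval: Σ|x[n]|² = (1/N)Σ|X[k]|², so Σ|X[k]|² = N·Σ|x[n]|² = 8·26.0000

Σ|X[k]|² = N·Σ|x[n]|² = 8·26.0000 = 208.0000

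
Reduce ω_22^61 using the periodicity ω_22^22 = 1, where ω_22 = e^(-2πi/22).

Since ω_22^22 = 1, powers reduce modulo 22.
61 mod 22 = 17
So ω_22^61 = ω_22^17 = e^(-2πi·17/22)

ω_22^61 = ω_22^17 = 0.1423+0.9898i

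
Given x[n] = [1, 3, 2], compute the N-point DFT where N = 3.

X[k] = Σ(n=0 to 2) x[n] · ω_3^(nk)
where ω_3 = e^(-2πi/3)

Computing each X[k]:
X[0] = 6
X[1] = -1.5000-0.8660i
X[2] = -1.5000+0.8660i

X = [6, -1.5000-0.8660i, -1.5000+0.8660i]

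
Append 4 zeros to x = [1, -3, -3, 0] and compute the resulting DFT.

Original 4-point DFT: [-5, 4+3i, 1, 4-3i]
Zero-padded 8-point DFT provides frequency interpolation.

DFT_8([x, 0, ...]) = [-5, -1.1213+5.1213i, 4+3i, 3.1213-0.8787i, 1, 3.1213+0.8787i, 4-3i, -1.1213-5.1213i]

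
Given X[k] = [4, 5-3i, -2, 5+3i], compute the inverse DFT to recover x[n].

x[n] = (1/4) Σ(k=0 to 3) X[k] · e^(2πikn/4)

Computing each x[n]:
x[0] = 3
x[1] = 3
x[2] = -2
x[3] = 0

x = [3, 3, -2, 0]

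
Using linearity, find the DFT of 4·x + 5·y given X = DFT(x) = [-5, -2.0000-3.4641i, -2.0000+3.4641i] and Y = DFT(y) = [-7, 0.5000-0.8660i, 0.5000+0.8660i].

By linearity: DFT(4x + 5y) = 4·DFT(x) + 5·DFT(y)
= 4·[-5, -2.0000-3.4641i, -2.0000+3.4641i] + 5·[-7, 0.5000-0.8660i, 0.5000+0.8660i]

Computing element-wise:
Z[0] = 4·(-5) + 5·(-7) = -55
Z[1] = 4·(-2.0000-3.4641i) + 5·(0.5000-0.8660i) = -5.5000-18.1864i
Z[2] = 4·(-2.0000+3.4641i) + 5·(0.5000+0.8660i) = -5.5000+18.1864i

DFT(4x + 5y) = 4·X + 5·Y = [-55, -5.5000-18.1864i, -5.5000+18.1864i]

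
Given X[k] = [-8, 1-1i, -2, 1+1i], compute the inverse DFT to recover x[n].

x[n] = (1/4) Σ(k=0 to 3) X[k] · e^(2πikn/4)

Computing each x[n]:
x[0] = -2
x[1] = -1
x[2] = -3
x[3] = -2

x = [-2, -1, -3, -2]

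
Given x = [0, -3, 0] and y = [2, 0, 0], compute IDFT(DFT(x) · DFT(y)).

(x ⊛ y)[n] = Σ(m=0 to 2) x[m] · y[(n-m) mod 3]

Computing each output sample:
(x ⊛ y)[0] = 0
(x ⊛ y)[1] = -6
(x ⊛ y)[2] = 0

x ⊛ y = [0, -6, 0]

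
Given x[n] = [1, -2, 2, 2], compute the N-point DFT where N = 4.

X[k] = Σ(n=0 to 3) x[n] · ω_4^(nk)
where ω_4 = e^(-2πi/4)

Computing each X[k]:
X[0] = 3
X[1] = -1+4i
X[2] = 3
X[3] = -1-4i

X = [3, -1+4i, 3, -1-4i]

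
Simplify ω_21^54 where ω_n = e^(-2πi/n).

Since ω_21^21 = 1, powers reduce modulo 21.
54 mod 21 = 12
So ω_21^54 = ω_21^12 = e^(-2πi·12/21)

ω_21^54 = ω_21^12 = -0.9010+0.4339i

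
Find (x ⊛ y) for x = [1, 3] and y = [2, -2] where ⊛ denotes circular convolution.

(x ⊛ y)[n] = Σ(m=0 to 1) x[m] · y[(n-m) mod 2]

Computing each output sample:
(x ⊛ y)[0] = -4
(x ⊛ y)[1] = 4

x ⊛ y = [-4, 4]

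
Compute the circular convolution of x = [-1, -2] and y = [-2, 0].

(x ⊛ y)[n] = Σ(m=0 to 1) x[m] · y[(n-m) mod 2]

Computing each output sample:
(x ⊛ y)[0] = 2
(x ⊛ y)[1] = 4

x ⊛ y = [2, 4]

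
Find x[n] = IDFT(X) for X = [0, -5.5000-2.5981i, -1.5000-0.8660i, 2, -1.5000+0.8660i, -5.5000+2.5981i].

x[n] = (1/6) Σ(k=0 to 5) X[k] · e^(2πikn/6)

Computing each x[n]:
x[0] = -2
x[1] = 0
x[2] = 2
x[3] = 1
x[4] = 1
x[5] = -2

x = [-2, 0, 2, 1, 1, -2]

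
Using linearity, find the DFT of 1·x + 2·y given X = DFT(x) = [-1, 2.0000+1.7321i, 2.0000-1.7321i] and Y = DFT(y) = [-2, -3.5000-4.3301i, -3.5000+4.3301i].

By linearity: DFT(1x + 2y) = 1·DFT(x) + 2·DFT(y)
= 1·[-1, 2.0000+1.7321i, 2.0000-1.7321i] + 2·[-2, -3.5000-4.3301i, -3.5000+4.3301i]

Computing element-wise:
Z[0] = 1·(-1) + 2·(-2) = -5
Z[1] = 1·(2.0000+1.7321i) + 2·(-3.5000-4.3301i) = -5.0000-6.9281i
Z[2] = 1·(2.0000-1.7321i) + 2·(-3.5000+4.3301i) = -5.0000+6.9281i

DFT(1x + 2y) = 1·X + 2·Y = [-5, -5.0000-6.9281i, -5.0000+6.9281i]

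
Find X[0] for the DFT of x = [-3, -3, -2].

X[0] = Σ(n=0 to 2) x[n] · ω_3^0 = Σ x[n]
= (-3) + (-3) + (-2)

X[0] = -8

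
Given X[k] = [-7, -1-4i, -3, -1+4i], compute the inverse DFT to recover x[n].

x[n] = (1/4) Σ(k=0 to 3) X[k] · e^(2πikn/4)

Computing each x[n]:
x[0] = -3
x[1] = 1
x[2] = -2
x[3] = -3

x = [-3, 1, -2, -3]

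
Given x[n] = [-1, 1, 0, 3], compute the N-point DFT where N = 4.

X[k] = Σ(n=0 to 3) x[n] · ω_4^(nk)
where ω_4 = e^(-2πi/4)

Computing each X[k]:
X[0] = 3
X[1] = -1+2i
X[2] = -5
X[3] = -1-2i

X = [3, -1+2i, -5, -1-2i]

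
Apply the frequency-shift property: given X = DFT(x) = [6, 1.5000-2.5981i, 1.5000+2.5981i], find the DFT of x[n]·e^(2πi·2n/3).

Modulation property: DFT(ω_3^(-2n)·x[n]) = X[(k-2) mod 3], so circularly shift X by 2 positions.

X[k-2] = [1.5000-2.5981i, 1.5000+2.5981i, 6]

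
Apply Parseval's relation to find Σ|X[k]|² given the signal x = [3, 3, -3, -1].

Parseval: Σ|x[n]|² = (1/N)Σ|X[k]|², so Σ|X[k]|² = N·Σ|x[n]|² = 4·28.0000

Σ|X[k]|² = N·Σ|x[n]|² = 4·28.0000 = 112.0000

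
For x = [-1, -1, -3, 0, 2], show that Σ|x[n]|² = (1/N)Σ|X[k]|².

Time domain:
Σ|x[n]|² = |-1|² + |-1|² + |-3|² + |0|² + |2|² = 15.0000

Frequency domain:
(1/5)Σ|X[k]|² = (1/5)(|-3|² + |1.7361+4.6165i|² + |-2.7361-1.0898i|² + |-2.7361+1.0898i|² + |1.7361-4.6165i|²) = (1/5)·75.0000 = 15.0000

Both sides agree, confirming Parseval's theorem.

Σ|x[n]|² = (1/N)Σ|X[k]|² = 15.0000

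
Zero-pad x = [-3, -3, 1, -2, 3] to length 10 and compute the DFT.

Original 5-point DFT: [-4, -2.1910+3.9430i, -3.3090+6.3799i, -3.3090-6.3799i, -2.1910-3.9430i]
Zero-padded 10-point DFT provides frequency interpolation.

DFT_10([x, 0, ...]) = [-4, -6.9271+0.9511i, -2.1910+3.9430i, -3.5729-0.5878i, -3.3090+6.3799i, 6, -3.3090-6.3799i, -3.5729+0.5878i, -2.1910-3.9430i, -6.9271-0.9511i]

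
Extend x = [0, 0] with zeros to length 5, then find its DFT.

Original 2-point DFT: [0, 0]
Zero-padded 5-point DFT provides frequency interpolation.

DFT_5([x, 0, ...]) = [0, 0, 0, 0, 0]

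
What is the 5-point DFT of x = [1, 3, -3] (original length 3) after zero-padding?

Original 3-point DFT: [1, 1.0000-5.1962i, 1.0000+5.1962i]
Zero-padded 5-point DFT provides frequency interpolation.

DFT_5([x, 0, ...]) = [1, 4.3541-1.0898i, -2.3541-4.6165i, -2.3541+4.6165i, 4.3541+1.0898i]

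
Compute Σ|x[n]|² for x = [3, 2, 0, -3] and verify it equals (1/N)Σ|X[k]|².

Time domain:
Σ|x[n]|² = |3|² + |2|² + |0|² + |-3|² = 22.0000

Frequency domain:
(1/4)Σ|X[k]|² = (1/4)(|2|² + |3-5i|² + |4|² + |3+5i|²) = (1/4)·88.0000 = 22.0000

Both sides agree, confirming Parseval's theorem.

Σ|x[n]|² = (1/N)Σ|X[k]|² = 22.0000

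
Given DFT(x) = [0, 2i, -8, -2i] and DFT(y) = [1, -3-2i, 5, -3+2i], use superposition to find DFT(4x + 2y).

By linearity: DFT(4x + 2y) = 4·DFT(x) + 2·DFT(y)
= 4·[0, 2i, -8, -2i] + 2·[1, -3-2i, 5, -3+2i]

Computing element-wise:
Z[0] = 4·(0) + 2·(1) = 2
Z[1] = 4·(2i) + 2·(-3-2i) = -6+4i
Z[2] = 4·(-8) + 2·(5) = -22
Z[3] = 4·(-2i) + 2·(-3+2i) = -6-4i

DFT(4x + 2y) = 4·X + 2·Y = [2, -6+4i, -22, -6-4i]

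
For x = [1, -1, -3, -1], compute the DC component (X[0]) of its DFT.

X[0] = Σ(n=0 to 3) x[n] · ω_4^0 = Σ x[n]
= (1) + (-1) + (-3) + (-1)

X[0] = -4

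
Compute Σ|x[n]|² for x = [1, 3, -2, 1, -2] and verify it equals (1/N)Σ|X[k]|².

Time domain:
Σ|x[n]|² = |1|² + |3|² + |-2|² + |1|² + |-2|² = 19.0000

Frequency domain:
(1/5)Σ|X[k]|² = (1/5)(|1|² + |2.1180-2.9919i|² + |-0.1180-5.7921i|² + |-0.1180+5.7921i|² + |2.1180+2.9919i|²) = (1/5)·95.0000 = 19.0000

Both sides agree, confirming Parseval's theorem.

Σ|x[n]|² = (1/N)Σ|X[k]|² = 19.0000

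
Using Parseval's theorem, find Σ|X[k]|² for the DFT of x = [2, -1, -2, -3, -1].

Parseval: Σ|x[n]|² = (1/N)Σ|X[k]|², so Σ|X[k]|² = N·Σ|x[n]|² = 5·19.0000

Σ|X[k]|² = N·Σ|x[n]|² = 5·19.0000 = 95.0000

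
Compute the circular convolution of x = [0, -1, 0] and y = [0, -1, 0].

(x ⊛ y)[n] = Σ(m=0 to 2) x[m] · y[(n-m) mod 3]

Computing each output sample:
(x ⊛ y)[0] = 0
(x ⊛ y)[1] = 0
(x ⊛ y)[2] = 1

x ⊛ y = [0, 0, 1]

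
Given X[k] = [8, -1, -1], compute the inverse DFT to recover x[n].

x[n] = (1/3) Σ(k=0 to 2) X[k] · e^(2πikn/3)

Computing each x[n]:
x[0] = 2
x[1] = 3
x[2] = 3

x = [2, 3, 3]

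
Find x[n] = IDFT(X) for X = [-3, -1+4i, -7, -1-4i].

x[n] = (1/4) Σ(k=0 to 3) X[k] · e^(2πikn/4)

Computing each x[n]:
x[0] = -3
x[1] = -1
x[2] = -2
x[3] = 3

x = [-3, -1, -2, 3]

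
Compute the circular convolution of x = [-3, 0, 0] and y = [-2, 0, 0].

(x ⊛ y)[n] = Σ(m=0 to 2) x[m] · y[(n-m) mod 3]

Computing each output sample:
(x ⊛ y)[0] = 6
(x ⊛ y)[1] = 0
(x ⊛ y)[2] = 0

x ⊛ y = [6, 0, 0]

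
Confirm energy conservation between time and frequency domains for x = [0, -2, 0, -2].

Time domain:
Σ|x[n]|² = |0|² + |-2|² + |0|² + |-2|² = 8.0000

Frequency domain:
(1/4)Σ|X[k]|² = (1/4)(|-4|² + |0|² + |4|² + |0|²) = (1/4)·32.0000 = 8.0000

Both sides agree, confirming Parseval's theorem.

Σ|x[n]|² = (1/N)Σ|X[k]|² = 8.0000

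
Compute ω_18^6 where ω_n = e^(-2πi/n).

ω_18^6 = e^(-2πi·6/18)
= cos(-2π·6/18) + i·sin(-2π·6/18)
= cos(-12π/18) + i·sin(-12π/18)

ω_18^6 = cos(-12π/18) + i·sin(-12π/18) = -0.5000-0.8660i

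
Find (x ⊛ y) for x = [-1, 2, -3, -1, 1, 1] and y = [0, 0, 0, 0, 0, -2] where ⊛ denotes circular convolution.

(x ⊛ y)[n] = Σ(m=0 to 5) x[m] · y[(n-m) mod 6]

Computing each output sample:
(x ⊛ y)[0] = -4
(x ⊛ y)[1] = 6
(x ⊛ y)[2] = 2
(x ⊛ y)[3] = -2
(x ⊛ y)[4] = -2
(x ⊛ y)[5] = 2

x ⊛ y = [-4, 6, 2, -2, -2, 2]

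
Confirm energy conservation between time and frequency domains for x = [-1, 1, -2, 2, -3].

Time domain:
Σ|x[n]|² = |-1|² + |1|² + |-2|² + |2|² + |-3|² = 19.0000

Frequency domain:
(1/5)Σ|X[k]|² = (1/5)(|-3|² + |-1.6180-1.4531i|² + |0.6180-6.1554i|² + |0.6180+6.1554i|² + |-1.6180+1.4531i|²) = (1/5)·95.0000 = 19.0000

Both sides agree, confirming Parseval's theorem.

Σ|x[n]|² = (1/N)Σ|X[k]|² = 19.0000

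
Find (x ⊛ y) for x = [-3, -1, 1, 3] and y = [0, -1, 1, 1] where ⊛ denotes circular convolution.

(x ⊛ y)[n] = Σ(m=0 to 3) x[m] · y[(n-m) mod 4]

Computing each output sample:
(x ⊛ y)[0] = -3
(x ⊛ y)[1] = 7
(x ⊛ y)[2] = 1
(x ⊛ y)[3] = -5

x ⊛ y = [-3, 7, 1, -5]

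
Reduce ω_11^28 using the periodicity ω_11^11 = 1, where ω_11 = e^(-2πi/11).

Since ω_11^11 = 1, powers reduce modulo 11.
28 mod 11 = 6
So ω_11^28 = ω_11^6 = e^(-2πi·6/11)

ω_11^28 = ω_11^6 = -0.9595+0.2817i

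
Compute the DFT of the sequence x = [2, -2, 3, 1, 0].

X[k] = Σ(n=0 to 4) x[n] · ω_5^(nk)
where ω_5 = e^(-2πi/5)

Computing each X[k]:
X[0] = 4
X[1] = -1.8541+0.7265i
X[2] = 4.8541+3.0777i
X[3] = 4.8541-3.0777i
X[4] = -1.8541-0.7265i

X = [4, -1.8541+0.7265i, 4.8541+3.0777i, 4.8541-3.0777i, -1.8541-0.7265i]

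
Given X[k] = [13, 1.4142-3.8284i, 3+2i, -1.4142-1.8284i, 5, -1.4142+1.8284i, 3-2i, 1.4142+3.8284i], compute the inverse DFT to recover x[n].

x[n] = (1/8) Σ(k=0 to 7) X[k] · e^(2πikn/8)

Computing each x[n]:
x[0] = 3
x[1] = 2
x[2] = 2
x[3] = 2
x[4] = 3
x[5] = -1
x[6] = 1
x[7] = 1

x = [3, 2, 2, 2, 3, -1, 1, 1]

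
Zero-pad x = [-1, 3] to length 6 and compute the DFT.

Original 2-point DFT: [2, -4]
Zero-padded 6-point DFT provides frequency interpolation.

DFT_6([x, 0, ...]) = [2, 0.5000-2.5981i, -2.5000-2.5981i, -4, -2.5000+2.5981i, 0.5000+2.5981i]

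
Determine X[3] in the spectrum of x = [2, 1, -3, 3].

X[3] = Σ(n=0 to 3) x[n] · ω_4^(3n) where ω_4 = e^(-2πi/4)
= (2)·ω_4^0 + (1)·ω_4^3 + (-3)·ω_4^6 + (3)·ω_4^9

X[3] = 5-2i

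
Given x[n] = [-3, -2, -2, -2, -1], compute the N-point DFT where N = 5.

X[k] = Σ(n=0 to 4) x[n] · ω_5^(nk)
where ω_5 = e^(-2πi/5)

Computing each X[k]:
X[0] = -10
X[1] = -0.6910+0.9511i
X[2] = -1.8090+0.5878i
X[3] = -1.8090-0.5878i
X[4] = -0.6910-0.9511i

X = [-10, -0.6910+0.9511i, -1.8090+0.5878i, -1.8090-0.5878i, -0.6910-0.9511i]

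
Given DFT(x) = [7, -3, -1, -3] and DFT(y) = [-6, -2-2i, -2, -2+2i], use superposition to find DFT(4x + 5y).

By linearity: DFT(4x + 5y) = 4·DFT(x) + 5·DFT(y)
= 4·[7, -3, -1, -3] + 5·[-6, -2-2i, -2, -2+2i]

Computing element-wise:
Z[0] = 4·(7) + 5·(-6) = -2
Z[1] = 4·(-3) + 5·(-2-2i) = -22-10i
Z[2] = 4·(-1) + 5·(-2) = -14
Z[3] = 4·(-3) + 5·(-2+2i) = -22+10i

DFT(4x + 5y) = 4·X + 5·Y = [-2, -22-10i, -14, -22+10i]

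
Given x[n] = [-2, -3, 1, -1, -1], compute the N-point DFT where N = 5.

X[k] = Σ(n=0 to 4) x[n] · ω_5^(nk)
where ω_5 = e^(-2πi/5)

Computing each X[k]:
X[0] = -6
X[1] = -3.2361+0.7265i
X[2] = 1.2361+3.0777i
X[3] = 1.2361-3.0777i
X[4] = -3.2361-0.7265i

X = [-6, -3.2361+0.7265i, 1.2361+3.0777i, 1.2361-3.0777i, -3.2361-0.7265i]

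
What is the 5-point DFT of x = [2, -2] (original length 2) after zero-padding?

Original 2-point DFT: [0, 4]
Zero-padded 5-point DFT provides frequency interpolation.

DFT_5([x, 0, ...]) = [0, 1.3820+1.9021i, 3.6180+1.1756i, 3.6180-1.1756i, 1.3820-1.9021i]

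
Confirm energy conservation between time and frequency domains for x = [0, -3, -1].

Time domain:
Σ|x[n]|² = |0|² + |-3|² + |-1|² = 10.0000

Frequency domain:
(1/3)Σ|X[k]|² = (1/3)(|-4|² + |2.0000+1.7321i|² + |2.0000-1.7321i|²) = (1/3)·30.0000 = 10.0000

Both sides agree, confirming Parseval's theorem.

Σ|x[n]|² = (1/N)Σ|X[k]|² = 10.0000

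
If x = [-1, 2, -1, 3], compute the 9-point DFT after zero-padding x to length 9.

Original 4-point DFT: [3, 1i, -7, -1i]
Zero-padded 9-point DFT provides frequency interpolation.

DFT_9([x, 0, ...]) = [3, -1.1416-2.8988i, -1.2130+0.9705i, 1.5000-2.5981i, -5.1454-3.9249i, -5.1454+3.9249i, 1.5000+2.5981i, -1.2130-0.9705i, -1.1416+2.8988i]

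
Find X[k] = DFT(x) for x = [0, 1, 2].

X[k] = Σ(n=0 to 2) x[n] · ω_3^(nk)
where ω_3 = e^(-2πi/3)

Computing each X[k]:
X[0] = 3
X[1] = -1.5000+0.8660i
X[2] = -1.5000-0.8660i

X = [3, -1.5000+0.8660i, -1.5000-0.8660i]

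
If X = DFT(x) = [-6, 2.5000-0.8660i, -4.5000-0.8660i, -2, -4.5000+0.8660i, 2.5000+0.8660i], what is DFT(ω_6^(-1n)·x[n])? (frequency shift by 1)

Modulation property: DFT(ω_6^(-1n)·x[n]) = X[(k-1) mod 6], so circularly shift X by 1 positions.

X[k-1] = [2.5000+0.8660i, -6, 2.5000-0.8660i, -4.5000-0.8660i, -2, -4.5000+0.8660i]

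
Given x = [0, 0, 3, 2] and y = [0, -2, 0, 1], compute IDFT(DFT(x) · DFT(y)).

(x ⊛ y)[n] = Σ(m=0 to 3) x[m] · y[(n-m) mod 4]

Computing each output sample:
(x ⊛ y)[0] = -4
(x ⊛ y)[1] = 3
(x ⊛ y)[2] = 2
(x ⊛ y)[3] = -6

x ⊛ y = [-4, 3, 2, -6]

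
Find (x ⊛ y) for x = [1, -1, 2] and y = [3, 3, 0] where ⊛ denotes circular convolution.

(x ⊛ y)[n] = Σ(m=0 to 2) x[m] · y[(n-m) mod 3]

Computing each output sample:
(x ⊛ y)[0] = 9
(x ⊛ y)[1] = 0
(x ⊛ y)[2] = 3

x ⊛ y = [9, 0, 3]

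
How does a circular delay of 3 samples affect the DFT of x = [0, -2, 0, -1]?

Time shift by 3: X_shifted[k] = ω_4^(3k) · X[k]
Shifted x = [-2, 0, -1, 0]

DFT(x[n-3]) = [-3, -1, -3, -1]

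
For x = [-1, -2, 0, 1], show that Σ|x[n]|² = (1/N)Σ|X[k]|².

Time domain:
Σ|x[n]|² = |-1|² + |-2|² + |0|² + |1|² = 6.0000

Frequency domain:
(1/4)Σ|X[k]|² = (1/4)(|-2|² + |-1+3i|² + |0|² + |-1-3i|²) = (1/4)·24.0000 = 6.0000

Both sides agree, confirming Parseval's theorem.

Σ|x[n]|² = (1/N)Σ|X[k]|² = 6.0000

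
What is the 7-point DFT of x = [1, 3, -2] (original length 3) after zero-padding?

Original 3-point DFT: [2, 0.5000-4.3301i, 0.5000+4.3301i]
Zero-padded 7-point DFT provides frequency interpolation.

DFT_7([x, 0, ...]) = [2, 3.3155-0.3956i, 2.1344-3.7926i, -2.9499-2.8653i, -2.9499+2.8653i, 2.1344+3.7926i, 3.3155+0.3956i]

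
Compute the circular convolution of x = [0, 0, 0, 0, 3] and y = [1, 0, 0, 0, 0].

(x ⊛ y)[n] = Σ(m=0 to 4) x[m] · y[(n-m) mod 5]

Computing each output sample:
(x ⊛ y)[0] = 0
(x ⊛ y)[1] = 0
(x ⊛ y)[2] = 0
(x ⊛ y)[3] = 0
(x ⊛ y)[4] = 3

x ⊛ y = [0, 0, 0, 0, 3]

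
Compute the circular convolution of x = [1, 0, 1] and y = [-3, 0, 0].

(x ⊛ y)[n] = Σ(m=0 to 2) x[m] · y[(n-m) mod 3]

Computing each output sample:
(x ⊛ y)[0] = -3
(x ⊛ y)[1] = 0
(x ⊛ y)[2] = -3

x ⊛ y = [-3, 0, -3]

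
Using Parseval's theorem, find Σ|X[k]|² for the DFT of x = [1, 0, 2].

Parseval: Σ|x[n]|² = (1/N)Σ|X[k]|², so Σ|X[k]|² = N·Σ|x[n]|² = 3·5.0000

Σ|X[k]|² = N·Σ|x[n]|² = 3·5.0000 = 15.0000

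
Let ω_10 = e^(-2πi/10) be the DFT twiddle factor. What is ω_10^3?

ω_10^3 = e^(-2πi·3/10)
= cos(-2π·3/10) + i·sin(-2π·3/10)
= cos(-6π/10) + i·sin(-6π/10)

ω_10^3 = cos(-6π/10) + i·sin(-6π/10) = -0.3090-0.9511i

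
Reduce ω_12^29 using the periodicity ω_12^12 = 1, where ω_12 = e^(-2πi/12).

Since ω_12^12 = 1, powers reduce modulo 12.
29 mod 12 = 5
So ω_12^29 = ω_12^5 = e^(-2πi·5/12)

ω_12^29 = ω_12^5 = -0.8660-0.5000i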